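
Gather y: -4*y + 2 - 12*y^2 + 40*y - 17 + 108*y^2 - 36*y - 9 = 96*y^2 - 24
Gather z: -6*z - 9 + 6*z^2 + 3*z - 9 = 6*z^2 - 3*z - 18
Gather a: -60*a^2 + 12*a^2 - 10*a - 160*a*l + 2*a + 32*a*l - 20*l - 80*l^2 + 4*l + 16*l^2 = -48*a^2 + a*(-128*l - 8) - 64*l^2 - 16*l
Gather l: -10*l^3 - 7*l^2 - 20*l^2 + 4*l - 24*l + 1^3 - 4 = -10*l^3 - 27*l^2 - 20*l - 3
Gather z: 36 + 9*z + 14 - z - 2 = 8*z + 48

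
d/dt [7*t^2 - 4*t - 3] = 14*t - 4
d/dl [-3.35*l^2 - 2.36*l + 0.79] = -6.7*l - 2.36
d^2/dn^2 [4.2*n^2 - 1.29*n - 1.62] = 8.40000000000000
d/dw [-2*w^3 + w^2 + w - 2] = -6*w^2 + 2*w + 1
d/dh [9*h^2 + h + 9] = 18*h + 1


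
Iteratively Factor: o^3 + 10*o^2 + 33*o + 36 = (o + 3)*(o^2 + 7*o + 12) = (o + 3)*(o + 4)*(o + 3)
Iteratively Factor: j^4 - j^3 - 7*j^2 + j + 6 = (j + 1)*(j^3 - 2*j^2 - 5*j + 6) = (j - 3)*(j + 1)*(j^2 + j - 2) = (j - 3)*(j + 1)*(j + 2)*(j - 1)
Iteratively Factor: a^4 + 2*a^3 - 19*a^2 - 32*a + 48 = (a + 4)*(a^3 - 2*a^2 - 11*a + 12) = (a + 3)*(a + 4)*(a^2 - 5*a + 4) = (a - 1)*(a + 3)*(a + 4)*(a - 4)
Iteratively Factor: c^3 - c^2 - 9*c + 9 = (c + 3)*(c^2 - 4*c + 3) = (c - 1)*(c + 3)*(c - 3)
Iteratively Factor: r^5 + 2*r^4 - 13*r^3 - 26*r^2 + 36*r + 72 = (r - 2)*(r^4 + 4*r^3 - 5*r^2 - 36*r - 36) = (r - 2)*(r + 2)*(r^3 + 2*r^2 - 9*r - 18) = (r - 2)*(r + 2)*(r + 3)*(r^2 - r - 6) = (r - 3)*(r - 2)*(r + 2)*(r + 3)*(r + 2)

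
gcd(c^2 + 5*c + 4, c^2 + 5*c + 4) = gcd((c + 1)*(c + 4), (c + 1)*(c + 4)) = c^2 + 5*c + 4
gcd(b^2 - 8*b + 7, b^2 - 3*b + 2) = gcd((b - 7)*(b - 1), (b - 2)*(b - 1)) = b - 1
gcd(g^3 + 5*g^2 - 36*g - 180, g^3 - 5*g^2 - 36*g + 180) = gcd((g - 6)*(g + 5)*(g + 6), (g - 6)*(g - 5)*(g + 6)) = g^2 - 36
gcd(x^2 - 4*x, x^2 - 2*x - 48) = 1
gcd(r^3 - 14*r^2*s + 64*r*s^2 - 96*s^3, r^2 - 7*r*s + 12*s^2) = r - 4*s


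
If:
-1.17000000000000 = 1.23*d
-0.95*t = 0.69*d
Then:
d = -0.95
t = 0.69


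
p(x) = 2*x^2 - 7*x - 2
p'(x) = 4*x - 7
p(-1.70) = 15.68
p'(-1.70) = -13.80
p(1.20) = -7.52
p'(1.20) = -2.20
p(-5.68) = 102.28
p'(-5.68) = -29.72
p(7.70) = 62.68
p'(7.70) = 23.80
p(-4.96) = 81.92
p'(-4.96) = -26.84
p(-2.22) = 23.40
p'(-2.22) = -15.88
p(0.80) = -6.32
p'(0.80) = -3.80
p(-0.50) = 2.00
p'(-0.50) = -9.00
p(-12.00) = 370.00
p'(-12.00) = -55.00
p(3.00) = -5.00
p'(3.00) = 5.00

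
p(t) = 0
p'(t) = 0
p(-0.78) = 0.00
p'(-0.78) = 0.00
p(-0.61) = 0.00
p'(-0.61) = 0.00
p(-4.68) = 0.00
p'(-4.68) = 0.00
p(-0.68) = 0.00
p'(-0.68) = 0.00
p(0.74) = 0.00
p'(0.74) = 0.00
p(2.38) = 0.00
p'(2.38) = 0.00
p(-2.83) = 0.00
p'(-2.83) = 0.00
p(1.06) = 0.00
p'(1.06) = 0.00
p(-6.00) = 0.00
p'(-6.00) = 0.00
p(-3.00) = 0.00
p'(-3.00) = 0.00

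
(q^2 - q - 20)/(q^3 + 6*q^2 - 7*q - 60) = (q - 5)/(q^2 + 2*q - 15)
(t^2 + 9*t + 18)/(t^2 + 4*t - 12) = (t + 3)/(t - 2)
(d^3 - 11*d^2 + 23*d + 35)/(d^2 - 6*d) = (d^3 - 11*d^2 + 23*d + 35)/(d*(d - 6))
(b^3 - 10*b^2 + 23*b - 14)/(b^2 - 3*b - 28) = (b^2 - 3*b + 2)/(b + 4)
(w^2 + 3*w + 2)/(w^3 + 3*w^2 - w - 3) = (w + 2)/(w^2 + 2*w - 3)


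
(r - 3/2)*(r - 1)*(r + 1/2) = r^3 - 2*r^2 + r/4 + 3/4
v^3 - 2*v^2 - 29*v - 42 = (v - 7)*(v + 2)*(v + 3)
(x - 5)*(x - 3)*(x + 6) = x^3 - 2*x^2 - 33*x + 90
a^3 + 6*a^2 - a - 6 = (a - 1)*(a + 1)*(a + 6)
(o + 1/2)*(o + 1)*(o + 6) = o^3 + 15*o^2/2 + 19*o/2 + 3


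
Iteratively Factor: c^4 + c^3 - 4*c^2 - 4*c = (c - 2)*(c^3 + 3*c^2 + 2*c) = (c - 2)*(c + 2)*(c^2 + c) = (c - 2)*(c + 1)*(c + 2)*(c)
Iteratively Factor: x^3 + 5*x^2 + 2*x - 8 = (x + 4)*(x^2 + x - 2) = (x + 2)*(x + 4)*(x - 1)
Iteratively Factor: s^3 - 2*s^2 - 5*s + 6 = (s - 3)*(s^2 + s - 2) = (s - 3)*(s + 2)*(s - 1)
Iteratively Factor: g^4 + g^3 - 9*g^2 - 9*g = (g)*(g^3 + g^2 - 9*g - 9) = g*(g + 1)*(g^2 - 9) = g*(g + 1)*(g + 3)*(g - 3)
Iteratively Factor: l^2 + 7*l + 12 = (l + 3)*(l + 4)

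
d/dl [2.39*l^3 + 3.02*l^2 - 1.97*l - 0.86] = 7.17*l^2 + 6.04*l - 1.97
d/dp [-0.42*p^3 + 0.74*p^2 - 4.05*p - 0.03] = -1.26*p^2 + 1.48*p - 4.05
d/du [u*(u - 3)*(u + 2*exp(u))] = 2*u^2*exp(u) + 3*u^2 - 2*u*exp(u) - 6*u - 6*exp(u)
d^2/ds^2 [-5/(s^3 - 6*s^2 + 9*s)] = 30*(-2*s^2 + 4*s - 3)/(s^3*(s^4 - 12*s^3 + 54*s^2 - 108*s + 81))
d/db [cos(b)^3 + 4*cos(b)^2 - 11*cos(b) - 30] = (-3*cos(b)^2 - 8*cos(b) + 11)*sin(b)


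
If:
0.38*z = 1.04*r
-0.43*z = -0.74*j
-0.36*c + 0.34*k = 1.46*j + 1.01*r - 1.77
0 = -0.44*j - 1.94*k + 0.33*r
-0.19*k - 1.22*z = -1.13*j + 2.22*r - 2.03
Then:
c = -0.22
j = 0.87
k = -0.10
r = 0.54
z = 1.49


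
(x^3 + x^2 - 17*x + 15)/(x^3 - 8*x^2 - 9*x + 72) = (x^2 + 4*x - 5)/(x^2 - 5*x - 24)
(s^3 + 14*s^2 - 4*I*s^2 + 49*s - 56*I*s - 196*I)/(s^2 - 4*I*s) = s + 14 + 49/s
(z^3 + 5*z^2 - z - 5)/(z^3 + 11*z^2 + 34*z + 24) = (z^2 + 4*z - 5)/(z^2 + 10*z + 24)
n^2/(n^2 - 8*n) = n/(n - 8)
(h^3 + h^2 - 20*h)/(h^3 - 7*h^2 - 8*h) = (-h^2 - h + 20)/(-h^2 + 7*h + 8)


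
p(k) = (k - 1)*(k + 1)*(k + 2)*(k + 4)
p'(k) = (k - 1)*(k + 1)*(k + 2) + (k - 1)*(k + 1)*(k + 4) + (k - 1)*(k + 2)*(k + 4) + (k + 1)*(k + 2)*(k + 4)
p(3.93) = 679.27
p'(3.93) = 569.82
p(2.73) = 205.41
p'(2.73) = 247.76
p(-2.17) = -1.15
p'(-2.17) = 7.51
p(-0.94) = -0.38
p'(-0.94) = -6.58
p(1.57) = 29.13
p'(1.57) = 75.83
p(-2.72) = -5.90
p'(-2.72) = 8.60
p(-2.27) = -1.94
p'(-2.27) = 8.18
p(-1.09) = 0.50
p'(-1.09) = -5.05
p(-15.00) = 32032.00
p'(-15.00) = -9666.00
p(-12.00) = 11440.00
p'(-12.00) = -4494.00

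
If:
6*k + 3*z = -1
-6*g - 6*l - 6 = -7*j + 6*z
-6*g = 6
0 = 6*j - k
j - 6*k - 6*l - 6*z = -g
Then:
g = -1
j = -1/42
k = -1/7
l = 5/252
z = -1/21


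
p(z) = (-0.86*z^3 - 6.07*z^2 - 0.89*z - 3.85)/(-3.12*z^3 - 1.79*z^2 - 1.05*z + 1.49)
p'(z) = (-2.58*z^2 - 12.14*z - 0.89)/(-3.12*z^3 - 1.79*z^2 - 1.05*z + 1.49) + (9.36*z^2 + 3.58*z + 1.05)*(-0.86*z^3 - 6.07*z^2 - 0.89*z - 3.85)/(-3.12*z^3 - 1.79*z^2 - 1.05*z + 1.49)^2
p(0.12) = -3.04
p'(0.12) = -5.47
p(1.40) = 1.61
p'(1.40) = -1.35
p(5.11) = 0.60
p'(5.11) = -0.06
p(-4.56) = -0.17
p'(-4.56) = -0.11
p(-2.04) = -0.88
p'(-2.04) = -0.69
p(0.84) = 3.75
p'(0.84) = -10.81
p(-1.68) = -1.19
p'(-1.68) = -1.02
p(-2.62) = -0.58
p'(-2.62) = -0.40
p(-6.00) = -0.05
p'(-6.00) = -0.06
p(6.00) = 0.56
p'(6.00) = -0.04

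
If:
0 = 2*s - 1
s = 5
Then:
No Solution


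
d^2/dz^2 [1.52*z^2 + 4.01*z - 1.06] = 3.04000000000000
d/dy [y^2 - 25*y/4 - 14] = 2*y - 25/4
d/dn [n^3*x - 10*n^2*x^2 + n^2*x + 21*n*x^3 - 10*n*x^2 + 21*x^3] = x*(3*n^2 - 20*n*x + 2*n + 21*x^2 - 10*x)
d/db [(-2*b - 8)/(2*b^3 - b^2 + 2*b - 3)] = 2*(-2*b^3 + b^2 - 2*b + 2*(b + 4)*(3*b^2 - b + 1) + 3)/(2*b^3 - b^2 + 2*b - 3)^2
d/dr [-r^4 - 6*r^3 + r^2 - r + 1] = -4*r^3 - 18*r^2 + 2*r - 1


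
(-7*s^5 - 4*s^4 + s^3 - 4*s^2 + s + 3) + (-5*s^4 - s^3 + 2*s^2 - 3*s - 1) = -7*s^5 - 9*s^4 - 2*s^2 - 2*s + 2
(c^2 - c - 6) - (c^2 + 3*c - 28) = 22 - 4*c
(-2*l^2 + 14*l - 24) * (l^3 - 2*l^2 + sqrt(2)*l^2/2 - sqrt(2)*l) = -2*l^5 - sqrt(2)*l^4 + 18*l^4 - 52*l^3 + 9*sqrt(2)*l^3 - 26*sqrt(2)*l^2 + 48*l^2 + 24*sqrt(2)*l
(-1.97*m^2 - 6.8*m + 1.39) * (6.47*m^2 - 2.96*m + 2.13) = -12.7459*m^4 - 38.1648*m^3 + 24.9252*m^2 - 18.5984*m + 2.9607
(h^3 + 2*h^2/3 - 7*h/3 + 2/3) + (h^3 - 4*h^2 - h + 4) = 2*h^3 - 10*h^2/3 - 10*h/3 + 14/3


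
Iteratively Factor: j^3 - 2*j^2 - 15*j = (j + 3)*(j^2 - 5*j) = (j - 5)*(j + 3)*(j)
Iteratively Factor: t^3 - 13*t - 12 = (t + 3)*(t^2 - 3*t - 4) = (t + 1)*(t + 3)*(t - 4)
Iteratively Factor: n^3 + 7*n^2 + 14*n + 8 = (n + 4)*(n^2 + 3*n + 2) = (n + 2)*(n + 4)*(n + 1)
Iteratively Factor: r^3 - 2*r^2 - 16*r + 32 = (r + 4)*(r^2 - 6*r + 8) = (r - 2)*(r + 4)*(r - 4)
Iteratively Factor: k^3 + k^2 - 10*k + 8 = (k + 4)*(k^2 - 3*k + 2) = (k - 2)*(k + 4)*(k - 1)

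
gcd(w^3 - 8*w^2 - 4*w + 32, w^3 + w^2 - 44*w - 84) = w + 2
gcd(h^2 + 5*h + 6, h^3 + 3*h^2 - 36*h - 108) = h + 3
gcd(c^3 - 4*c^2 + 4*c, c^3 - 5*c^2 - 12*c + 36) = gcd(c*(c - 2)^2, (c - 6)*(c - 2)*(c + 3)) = c - 2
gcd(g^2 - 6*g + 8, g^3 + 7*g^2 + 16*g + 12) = 1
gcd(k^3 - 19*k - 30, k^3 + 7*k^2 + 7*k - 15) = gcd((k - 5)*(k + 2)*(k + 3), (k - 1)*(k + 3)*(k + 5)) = k + 3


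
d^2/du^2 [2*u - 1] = 0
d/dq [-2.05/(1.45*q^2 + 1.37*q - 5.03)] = (5.945*q + 2.8085)/(1.45*q^2 + 1.37*q - 5.03)^2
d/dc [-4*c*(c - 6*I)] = -8*c + 24*I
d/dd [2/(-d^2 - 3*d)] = 2*(2*d + 3)/(d^2*(d + 3)^2)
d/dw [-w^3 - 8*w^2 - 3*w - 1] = -3*w^2 - 16*w - 3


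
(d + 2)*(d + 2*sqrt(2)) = d^2 + 2*d + 2*sqrt(2)*d + 4*sqrt(2)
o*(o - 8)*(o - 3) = o^3 - 11*o^2 + 24*o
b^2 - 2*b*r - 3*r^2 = (b - 3*r)*(b + r)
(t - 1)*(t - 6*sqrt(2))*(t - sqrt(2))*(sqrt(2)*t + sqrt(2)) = sqrt(2)*t^4 - 14*t^3 + 11*sqrt(2)*t^2 + 14*t - 12*sqrt(2)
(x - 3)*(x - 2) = x^2 - 5*x + 6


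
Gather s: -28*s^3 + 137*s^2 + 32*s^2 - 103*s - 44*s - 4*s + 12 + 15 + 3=-28*s^3 + 169*s^2 - 151*s + 30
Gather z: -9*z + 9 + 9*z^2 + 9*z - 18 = 9*z^2 - 9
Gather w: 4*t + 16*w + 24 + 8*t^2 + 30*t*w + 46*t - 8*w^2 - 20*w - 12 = 8*t^2 + 50*t - 8*w^2 + w*(30*t - 4) + 12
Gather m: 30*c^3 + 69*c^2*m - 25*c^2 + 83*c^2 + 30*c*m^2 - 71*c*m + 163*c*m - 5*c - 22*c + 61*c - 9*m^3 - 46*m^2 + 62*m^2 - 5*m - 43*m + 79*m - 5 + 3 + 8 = 30*c^3 + 58*c^2 + 34*c - 9*m^3 + m^2*(30*c + 16) + m*(69*c^2 + 92*c + 31) + 6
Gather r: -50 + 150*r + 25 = 150*r - 25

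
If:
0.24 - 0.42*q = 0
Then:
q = 0.57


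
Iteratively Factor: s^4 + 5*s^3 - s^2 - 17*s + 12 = (s - 1)*(s^3 + 6*s^2 + 5*s - 12) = (s - 1)*(s + 4)*(s^2 + 2*s - 3) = (s - 1)*(s + 3)*(s + 4)*(s - 1)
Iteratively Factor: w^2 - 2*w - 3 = (w - 3)*(w + 1)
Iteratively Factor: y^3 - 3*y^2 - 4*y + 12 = (y - 3)*(y^2 - 4) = (y - 3)*(y - 2)*(y + 2)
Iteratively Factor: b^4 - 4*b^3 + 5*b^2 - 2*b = (b - 2)*(b^3 - 2*b^2 + b) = b*(b - 2)*(b^2 - 2*b + 1) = b*(b - 2)*(b - 1)*(b - 1)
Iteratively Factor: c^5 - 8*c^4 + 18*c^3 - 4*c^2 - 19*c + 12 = (c + 1)*(c^4 - 9*c^3 + 27*c^2 - 31*c + 12) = (c - 4)*(c + 1)*(c^3 - 5*c^2 + 7*c - 3) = (c - 4)*(c - 1)*(c + 1)*(c^2 - 4*c + 3) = (c - 4)*(c - 1)^2*(c + 1)*(c - 3)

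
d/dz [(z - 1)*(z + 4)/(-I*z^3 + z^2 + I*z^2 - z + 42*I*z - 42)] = ((-2*z - 3)*(I*z^3 - z^2 - I*z^2 + z - 42*I*z + 42) - (z - 1)*(z + 4)*(-3*I*z^2 + 2*z + 2*I*z - 1 + 42*I))/(I*z^3 - z^2 - I*z^2 + z - 42*I*z + 42)^2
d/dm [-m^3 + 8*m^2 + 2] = m*(16 - 3*m)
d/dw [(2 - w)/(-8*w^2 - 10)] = (-4*w^2 + 16*w + 5)/(2*(16*w^4 + 40*w^2 + 25))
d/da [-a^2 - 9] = -2*a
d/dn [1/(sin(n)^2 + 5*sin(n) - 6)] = -(2*sin(n) + 5)*cos(n)/(sin(n)^2 + 5*sin(n) - 6)^2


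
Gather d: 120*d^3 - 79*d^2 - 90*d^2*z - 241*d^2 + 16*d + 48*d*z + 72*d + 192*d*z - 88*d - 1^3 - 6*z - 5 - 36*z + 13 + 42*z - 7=120*d^3 + d^2*(-90*z - 320) + 240*d*z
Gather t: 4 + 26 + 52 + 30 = 112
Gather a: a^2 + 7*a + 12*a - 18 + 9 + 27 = a^2 + 19*a + 18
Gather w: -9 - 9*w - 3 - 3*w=-12*w - 12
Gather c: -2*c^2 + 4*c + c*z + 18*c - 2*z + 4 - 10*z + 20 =-2*c^2 + c*(z + 22) - 12*z + 24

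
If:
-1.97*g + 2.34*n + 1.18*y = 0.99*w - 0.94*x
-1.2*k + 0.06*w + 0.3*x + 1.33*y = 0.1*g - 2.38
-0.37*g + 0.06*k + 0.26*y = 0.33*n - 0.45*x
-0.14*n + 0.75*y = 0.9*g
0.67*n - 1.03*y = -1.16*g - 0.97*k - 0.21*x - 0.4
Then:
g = 0.988141827705807*y + 0.374437450427512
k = 0.694811430786535*y + 1.15121906267779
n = -0.995197463823044*y - 2.40709789560543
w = -3.6847419752302*y - 7.96407196626185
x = -0.587758605905884*y - 1.61083020589396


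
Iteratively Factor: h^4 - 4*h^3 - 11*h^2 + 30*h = (h - 2)*(h^3 - 2*h^2 - 15*h) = (h - 5)*(h - 2)*(h^2 + 3*h) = (h - 5)*(h - 2)*(h + 3)*(h)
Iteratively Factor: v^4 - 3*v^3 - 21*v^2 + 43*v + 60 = (v + 1)*(v^3 - 4*v^2 - 17*v + 60) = (v - 3)*(v + 1)*(v^2 - v - 20) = (v - 5)*(v - 3)*(v + 1)*(v + 4)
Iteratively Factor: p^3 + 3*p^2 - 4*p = (p)*(p^2 + 3*p - 4) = p*(p - 1)*(p + 4)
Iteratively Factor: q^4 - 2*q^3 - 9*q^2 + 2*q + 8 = (q - 1)*(q^3 - q^2 - 10*q - 8) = (q - 1)*(q + 1)*(q^2 - 2*q - 8) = (q - 4)*(q - 1)*(q + 1)*(q + 2)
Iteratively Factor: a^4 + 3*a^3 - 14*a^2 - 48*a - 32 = (a + 1)*(a^3 + 2*a^2 - 16*a - 32) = (a + 1)*(a + 4)*(a^2 - 2*a - 8) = (a + 1)*(a + 2)*(a + 4)*(a - 4)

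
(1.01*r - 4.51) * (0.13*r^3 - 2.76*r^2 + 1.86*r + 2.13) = 0.1313*r^4 - 3.3739*r^3 + 14.3262*r^2 - 6.2373*r - 9.6063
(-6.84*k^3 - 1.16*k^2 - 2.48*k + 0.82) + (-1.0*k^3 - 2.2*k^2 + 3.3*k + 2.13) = -7.84*k^3 - 3.36*k^2 + 0.82*k + 2.95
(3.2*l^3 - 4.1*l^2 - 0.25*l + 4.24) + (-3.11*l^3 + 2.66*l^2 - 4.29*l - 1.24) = 0.0900000000000003*l^3 - 1.44*l^2 - 4.54*l + 3.0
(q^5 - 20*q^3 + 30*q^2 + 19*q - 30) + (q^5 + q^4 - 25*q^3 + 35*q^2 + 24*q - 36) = 2*q^5 + q^4 - 45*q^3 + 65*q^2 + 43*q - 66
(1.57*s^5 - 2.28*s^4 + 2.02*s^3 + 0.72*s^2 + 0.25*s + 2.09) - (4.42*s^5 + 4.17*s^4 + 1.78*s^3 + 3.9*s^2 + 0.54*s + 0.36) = -2.85*s^5 - 6.45*s^4 + 0.24*s^3 - 3.18*s^2 - 0.29*s + 1.73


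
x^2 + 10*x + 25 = (x + 5)^2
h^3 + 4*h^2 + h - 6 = (h - 1)*(h + 2)*(h + 3)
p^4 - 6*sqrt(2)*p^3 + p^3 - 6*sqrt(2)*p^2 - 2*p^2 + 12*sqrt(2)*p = p*(p - 1)*(p + 2)*(p - 6*sqrt(2))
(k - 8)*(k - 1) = k^2 - 9*k + 8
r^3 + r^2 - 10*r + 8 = (r - 2)*(r - 1)*(r + 4)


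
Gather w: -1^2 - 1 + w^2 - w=w^2 - w - 2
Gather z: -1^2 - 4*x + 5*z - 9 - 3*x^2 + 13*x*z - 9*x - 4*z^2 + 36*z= -3*x^2 - 13*x - 4*z^2 + z*(13*x + 41) - 10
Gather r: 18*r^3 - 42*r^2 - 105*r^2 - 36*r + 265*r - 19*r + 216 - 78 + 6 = 18*r^3 - 147*r^2 + 210*r + 144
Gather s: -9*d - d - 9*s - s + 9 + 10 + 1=-10*d - 10*s + 20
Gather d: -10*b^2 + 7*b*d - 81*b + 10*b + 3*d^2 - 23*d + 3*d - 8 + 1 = -10*b^2 - 71*b + 3*d^2 + d*(7*b - 20) - 7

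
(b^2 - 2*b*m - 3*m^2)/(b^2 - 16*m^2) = (b^2 - 2*b*m - 3*m^2)/(b^2 - 16*m^2)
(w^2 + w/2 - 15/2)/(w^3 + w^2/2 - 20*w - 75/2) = (2*w - 5)/(2*w^2 - 5*w - 25)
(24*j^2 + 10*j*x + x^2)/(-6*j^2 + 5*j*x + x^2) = (4*j + x)/(-j + x)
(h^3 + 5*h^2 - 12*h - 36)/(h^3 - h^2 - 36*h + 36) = (h^2 - h - 6)/(h^2 - 7*h + 6)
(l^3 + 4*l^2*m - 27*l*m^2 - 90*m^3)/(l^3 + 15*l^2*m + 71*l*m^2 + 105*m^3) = (l^2 + l*m - 30*m^2)/(l^2 + 12*l*m + 35*m^2)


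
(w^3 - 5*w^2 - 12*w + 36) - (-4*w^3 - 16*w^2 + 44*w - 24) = 5*w^3 + 11*w^2 - 56*w + 60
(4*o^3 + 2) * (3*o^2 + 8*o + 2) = 12*o^5 + 32*o^4 + 8*o^3 + 6*o^2 + 16*o + 4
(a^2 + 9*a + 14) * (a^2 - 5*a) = a^4 + 4*a^3 - 31*a^2 - 70*a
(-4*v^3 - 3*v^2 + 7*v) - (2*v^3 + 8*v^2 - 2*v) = -6*v^3 - 11*v^2 + 9*v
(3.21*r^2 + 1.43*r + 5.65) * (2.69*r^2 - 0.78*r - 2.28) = 8.6349*r^4 + 1.3429*r^3 + 6.7643*r^2 - 7.6674*r - 12.882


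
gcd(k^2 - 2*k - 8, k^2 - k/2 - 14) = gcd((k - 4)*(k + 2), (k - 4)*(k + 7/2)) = k - 4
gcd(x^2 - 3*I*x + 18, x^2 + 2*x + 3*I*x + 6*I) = x + 3*I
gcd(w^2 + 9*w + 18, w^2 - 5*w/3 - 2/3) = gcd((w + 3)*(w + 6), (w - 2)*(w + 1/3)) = 1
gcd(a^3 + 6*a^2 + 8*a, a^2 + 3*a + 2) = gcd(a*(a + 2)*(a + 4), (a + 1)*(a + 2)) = a + 2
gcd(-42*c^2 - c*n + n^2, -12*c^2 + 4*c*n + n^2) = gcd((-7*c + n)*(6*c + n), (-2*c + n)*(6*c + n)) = 6*c + n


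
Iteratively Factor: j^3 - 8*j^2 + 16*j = (j)*(j^2 - 8*j + 16) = j*(j - 4)*(j - 4)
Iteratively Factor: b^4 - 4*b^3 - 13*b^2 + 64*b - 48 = (b - 1)*(b^3 - 3*b^2 - 16*b + 48) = (b - 1)*(b + 4)*(b^2 - 7*b + 12) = (b - 4)*(b - 1)*(b + 4)*(b - 3)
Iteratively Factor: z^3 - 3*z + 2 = (z - 1)*(z^2 + z - 2) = (z - 1)*(z + 2)*(z - 1)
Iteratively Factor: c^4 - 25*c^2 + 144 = (c + 3)*(c^3 - 3*c^2 - 16*c + 48) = (c - 4)*(c + 3)*(c^2 + c - 12) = (c - 4)*(c - 3)*(c + 3)*(c + 4)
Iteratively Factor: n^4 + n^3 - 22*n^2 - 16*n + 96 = (n + 4)*(n^3 - 3*n^2 - 10*n + 24) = (n - 2)*(n + 4)*(n^2 - n - 12) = (n - 4)*(n - 2)*(n + 4)*(n + 3)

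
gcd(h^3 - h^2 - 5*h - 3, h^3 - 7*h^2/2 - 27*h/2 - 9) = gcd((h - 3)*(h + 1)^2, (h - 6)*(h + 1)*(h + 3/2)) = h + 1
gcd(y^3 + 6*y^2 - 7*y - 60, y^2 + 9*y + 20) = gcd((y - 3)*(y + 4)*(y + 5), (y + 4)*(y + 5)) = y^2 + 9*y + 20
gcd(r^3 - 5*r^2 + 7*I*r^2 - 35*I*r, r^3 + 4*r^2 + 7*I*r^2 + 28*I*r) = r^2 + 7*I*r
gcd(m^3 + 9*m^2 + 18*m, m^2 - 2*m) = m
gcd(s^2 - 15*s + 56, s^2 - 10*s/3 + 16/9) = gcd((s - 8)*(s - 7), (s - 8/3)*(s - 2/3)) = 1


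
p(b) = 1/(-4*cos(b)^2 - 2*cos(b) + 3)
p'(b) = (-8*sin(b)*cos(b) - 2*sin(b))/(-4*cos(b)^2 - 2*cos(b) + 3)^2 = -2*(4*cos(b) + 1)*sin(b)/(4*cos(b)^2 + 2*cos(b) - 3)^2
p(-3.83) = 0.46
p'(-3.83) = 0.57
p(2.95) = 0.90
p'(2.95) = 0.91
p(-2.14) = 0.34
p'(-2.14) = -0.23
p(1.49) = 0.36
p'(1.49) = -0.33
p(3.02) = 0.96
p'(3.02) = 0.66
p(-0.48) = -0.52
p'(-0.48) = 1.14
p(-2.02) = 0.32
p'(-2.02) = -0.14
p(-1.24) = 0.52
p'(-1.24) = 1.17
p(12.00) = -0.65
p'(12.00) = 1.99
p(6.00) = -0.38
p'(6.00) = 0.40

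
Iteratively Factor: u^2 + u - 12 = (u - 3)*(u + 4)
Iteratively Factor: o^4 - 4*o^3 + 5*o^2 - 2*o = (o - 2)*(o^3 - 2*o^2 + o) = (o - 2)*(o - 1)*(o^2 - o) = o*(o - 2)*(o - 1)*(o - 1)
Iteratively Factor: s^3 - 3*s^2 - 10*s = (s + 2)*(s^2 - 5*s) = s*(s + 2)*(s - 5)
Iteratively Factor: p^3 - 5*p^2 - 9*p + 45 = (p - 3)*(p^2 - 2*p - 15) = (p - 3)*(p + 3)*(p - 5)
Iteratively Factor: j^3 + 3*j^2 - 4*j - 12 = (j + 3)*(j^2 - 4) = (j - 2)*(j + 3)*(j + 2)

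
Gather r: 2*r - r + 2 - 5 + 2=r - 1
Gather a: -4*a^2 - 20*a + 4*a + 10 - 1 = -4*a^2 - 16*a + 9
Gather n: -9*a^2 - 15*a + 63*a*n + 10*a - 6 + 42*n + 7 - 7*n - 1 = -9*a^2 - 5*a + n*(63*a + 35)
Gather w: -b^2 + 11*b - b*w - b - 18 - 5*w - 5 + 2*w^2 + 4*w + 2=-b^2 + 10*b + 2*w^2 + w*(-b - 1) - 21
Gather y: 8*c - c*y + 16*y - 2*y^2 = 8*c - 2*y^2 + y*(16 - c)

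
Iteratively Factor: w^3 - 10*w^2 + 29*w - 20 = (w - 1)*(w^2 - 9*w + 20) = (w - 5)*(w - 1)*(w - 4)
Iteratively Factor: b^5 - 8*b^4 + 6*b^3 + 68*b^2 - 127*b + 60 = (b - 4)*(b^4 - 4*b^3 - 10*b^2 + 28*b - 15) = (b - 4)*(b - 1)*(b^3 - 3*b^2 - 13*b + 15) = (b - 5)*(b - 4)*(b - 1)*(b^2 + 2*b - 3) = (b - 5)*(b - 4)*(b - 1)^2*(b + 3)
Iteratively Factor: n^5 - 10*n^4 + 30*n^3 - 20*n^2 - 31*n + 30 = (n + 1)*(n^4 - 11*n^3 + 41*n^2 - 61*n + 30) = (n - 5)*(n + 1)*(n^3 - 6*n^2 + 11*n - 6) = (n - 5)*(n - 3)*(n + 1)*(n^2 - 3*n + 2) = (n - 5)*(n - 3)*(n - 1)*(n + 1)*(n - 2)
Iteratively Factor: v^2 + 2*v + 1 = (v + 1)*(v + 1)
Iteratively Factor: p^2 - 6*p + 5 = (p - 1)*(p - 5)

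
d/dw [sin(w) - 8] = cos(w)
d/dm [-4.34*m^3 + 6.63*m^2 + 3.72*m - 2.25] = -13.02*m^2 + 13.26*m + 3.72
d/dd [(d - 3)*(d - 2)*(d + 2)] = 3*d^2 - 6*d - 4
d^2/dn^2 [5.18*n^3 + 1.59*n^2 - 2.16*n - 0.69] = 31.08*n + 3.18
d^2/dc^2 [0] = 0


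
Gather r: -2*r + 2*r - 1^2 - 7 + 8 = 0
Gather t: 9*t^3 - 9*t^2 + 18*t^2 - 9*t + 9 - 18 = 9*t^3 + 9*t^2 - 9*t - 9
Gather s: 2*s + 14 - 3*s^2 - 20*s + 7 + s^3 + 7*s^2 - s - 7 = s^3 + 4*s^2 - 19*s + 14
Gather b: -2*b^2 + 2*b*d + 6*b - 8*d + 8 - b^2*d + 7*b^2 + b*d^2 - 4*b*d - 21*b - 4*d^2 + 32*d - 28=b^2*(5 - d) + b*(d^2 - 2*d - 15) - 4*d^2 + 24*d - 20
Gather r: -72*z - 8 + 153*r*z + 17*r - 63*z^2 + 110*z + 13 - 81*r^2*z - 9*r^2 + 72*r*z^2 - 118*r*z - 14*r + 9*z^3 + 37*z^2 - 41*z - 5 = r^2*(-81*z - 9) + r*(72*z^2 + 35*z + 3) + 9*z^3 - 26*z^2 - 3*z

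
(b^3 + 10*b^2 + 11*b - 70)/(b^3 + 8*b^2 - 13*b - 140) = (b - 2)/(b - 4)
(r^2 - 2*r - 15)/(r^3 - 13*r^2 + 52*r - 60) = (r + 3)/(r^2 - 8*r + 12)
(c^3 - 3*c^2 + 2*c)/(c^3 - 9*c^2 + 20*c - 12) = c/(c - 6)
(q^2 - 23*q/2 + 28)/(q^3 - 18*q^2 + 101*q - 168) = (q - 7/2)/(q^2 - 10*q + 21)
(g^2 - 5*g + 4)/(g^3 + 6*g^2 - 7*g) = (g - 4)/(g*(g + 7))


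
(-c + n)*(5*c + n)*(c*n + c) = -5*c^3*n - 5*c^3 + 4*c^2*n^2 + 4*c^2*n + c*n^3 + c*n^2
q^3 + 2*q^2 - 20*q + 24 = (q - 2)^2*(q + 6)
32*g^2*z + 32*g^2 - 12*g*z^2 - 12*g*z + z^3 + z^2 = (-8*g + z)*(-4*g + z)*(z + 1)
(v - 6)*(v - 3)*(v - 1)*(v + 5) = v^4 - 5*v^3 - 23*v^2 + 117*v - 90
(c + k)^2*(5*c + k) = 5*c^3 + 11*c^2*k + 7*c*k^2 + k^3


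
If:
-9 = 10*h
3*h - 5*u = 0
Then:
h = -9/10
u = -27/50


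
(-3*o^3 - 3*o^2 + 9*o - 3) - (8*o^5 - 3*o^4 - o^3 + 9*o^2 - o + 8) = -8*o^5 + 3*o^4 - 2*o^3 - 12*o^2 + 10*o - 11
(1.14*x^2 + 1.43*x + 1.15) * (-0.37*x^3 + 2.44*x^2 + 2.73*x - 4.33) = -0.4218*x^5 + 2.2525*x^4 + 6.1759*x^3 + 1.7737*x^2 - 3.0524*x - 4.9795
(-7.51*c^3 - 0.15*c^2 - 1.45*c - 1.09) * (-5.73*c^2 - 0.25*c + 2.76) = 43.0323*c^5 + 2.737*c^4 - 12.3816*c^3 + 6.1942*c^2 - 3.7295*c - 3.0084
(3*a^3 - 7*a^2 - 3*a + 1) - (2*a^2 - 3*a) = 3*a^3 - 9*a^2 + 1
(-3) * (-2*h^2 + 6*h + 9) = 6*h^2 - 18*h - 27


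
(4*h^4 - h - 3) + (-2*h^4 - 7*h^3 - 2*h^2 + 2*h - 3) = 2*h^4 - 7*h^3 - 2*h^2 + h - 6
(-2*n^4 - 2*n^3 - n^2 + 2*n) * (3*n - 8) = -6*n^5 + 10*n^4 + 13*n^3 + 14*n^2 - 16*n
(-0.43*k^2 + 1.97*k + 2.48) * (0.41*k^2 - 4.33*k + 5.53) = -0.1763*k^4 + 2.6696*k^3 - 9.8912*k^2 + 0.1557*k + 13.7144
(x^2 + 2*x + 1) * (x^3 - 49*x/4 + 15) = x^5 + 2*x^4 - 45*x^3/4 - 19*x^2/2 + 71*x/4 + 15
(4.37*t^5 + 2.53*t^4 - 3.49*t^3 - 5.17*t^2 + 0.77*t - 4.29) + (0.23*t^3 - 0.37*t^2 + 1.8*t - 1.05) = 4.37*t^5 + 2.53*t^4 - 3.26*t^3 - 5.54*t^2 + 2.57*t - 5.34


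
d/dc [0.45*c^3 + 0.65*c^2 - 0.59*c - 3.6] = 1.35*c^2 + 1.3*c - 0.59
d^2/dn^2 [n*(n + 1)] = 2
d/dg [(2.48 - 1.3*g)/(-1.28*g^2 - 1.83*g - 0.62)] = (-1.664*g^2 + 6.3488*g + 5.3444)/(1.6384*g^4 + 4.6848*g^3 + 4.9361*g^2 + 2.2692*g + 0.3844)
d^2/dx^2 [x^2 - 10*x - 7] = 2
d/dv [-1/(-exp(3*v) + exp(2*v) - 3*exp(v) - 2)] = (-3*exp(2*v) + 2*exp(v) - 3)*exp(v)/(exp(3*v) - exp(2*v) + 3*exp(v) + 2)^2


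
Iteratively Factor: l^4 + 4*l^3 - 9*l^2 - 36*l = (l - 3)*(l^3 + 7*l^2 + 12*l) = (l - 3)*(l + 4)*(l^2 + 3*l) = l*(l - 3)*(l + 4)*(l + 3)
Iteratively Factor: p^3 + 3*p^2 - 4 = (p + 2)*(p^2 + p - 2) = (p + 2)^2*(p - 1)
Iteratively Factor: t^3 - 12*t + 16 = (t - 2)*(t^2 + 2*t - 8) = (t - 2)*(t + 4)*(t - 2)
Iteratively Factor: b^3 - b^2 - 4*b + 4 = (b + 2)*(b^2 - 3*b + 2) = (b - 1)*(b + 2)*(b - 2)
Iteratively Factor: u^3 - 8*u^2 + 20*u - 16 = (u - 2)*(u^2 - 6*u + 8) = (u - 4)*(u - 2)*(u - 2)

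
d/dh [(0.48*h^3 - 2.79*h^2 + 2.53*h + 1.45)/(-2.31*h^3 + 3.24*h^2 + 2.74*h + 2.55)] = (-4.44089209850063e-16*h^5 - 4.88969999999999*h^4 + 14.319*h^3 - 2.1213*h^2 - 23.625*h + 2.4785)/(5.3361*h^6 - 14.9688*h^5 - 2.1612*h^4 + 5.9742*h^3 + 24.0316*h^2 + 13.974*h + 6.5025)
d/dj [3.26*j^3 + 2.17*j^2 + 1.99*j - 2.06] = 9.78*j^2 + 4.34*j + 1.99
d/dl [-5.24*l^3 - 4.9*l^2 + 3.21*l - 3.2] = -15.72*l^2 - 9.8*l + 3.21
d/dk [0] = 0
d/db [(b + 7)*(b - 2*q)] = 2*b - 2*q + 7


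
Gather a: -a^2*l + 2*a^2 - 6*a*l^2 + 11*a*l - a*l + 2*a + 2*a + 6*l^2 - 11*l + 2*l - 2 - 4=a^2*(2 - l) + a*(-6*l^2 + 10*l + 4) + 6*l^2 - 9*l - 6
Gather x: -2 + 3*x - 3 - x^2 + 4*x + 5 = -x^2 + 7*x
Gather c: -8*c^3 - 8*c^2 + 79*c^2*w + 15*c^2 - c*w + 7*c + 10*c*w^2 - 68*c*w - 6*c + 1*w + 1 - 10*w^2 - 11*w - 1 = -8*c^3 + c^2*(79*w + 7) + c*(10*w^2 - 69*w + 1) - 10*w^2 - 10*w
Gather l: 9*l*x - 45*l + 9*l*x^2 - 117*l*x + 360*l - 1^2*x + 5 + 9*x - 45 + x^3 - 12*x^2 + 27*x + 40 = l*(9*x^2 - 108*x + 315) + x^3 - 12*x^2 + 35*x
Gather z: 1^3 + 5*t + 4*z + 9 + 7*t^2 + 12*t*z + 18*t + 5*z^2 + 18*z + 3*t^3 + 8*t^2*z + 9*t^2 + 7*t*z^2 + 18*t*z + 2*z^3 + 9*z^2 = 3*t^3 + 16*t^2 + 23*t + 2*z^3 + z^2*(7*t + 14) + z*(8*t^2 + 30*t + 22) + 10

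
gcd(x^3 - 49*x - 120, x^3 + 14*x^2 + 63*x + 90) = x^2 + 8*x + 15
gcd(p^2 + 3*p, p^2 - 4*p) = p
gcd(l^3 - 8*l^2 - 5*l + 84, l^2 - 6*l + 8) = l - 4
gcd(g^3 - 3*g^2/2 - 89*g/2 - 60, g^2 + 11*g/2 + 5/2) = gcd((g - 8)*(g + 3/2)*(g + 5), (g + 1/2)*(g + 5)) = g + 5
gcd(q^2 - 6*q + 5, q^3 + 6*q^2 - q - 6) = q - 1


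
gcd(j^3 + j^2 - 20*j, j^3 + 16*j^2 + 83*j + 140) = j + 5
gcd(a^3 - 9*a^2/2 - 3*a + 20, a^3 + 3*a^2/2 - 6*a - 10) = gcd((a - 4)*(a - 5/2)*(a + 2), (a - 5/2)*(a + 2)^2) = a^2 - a/2 - 5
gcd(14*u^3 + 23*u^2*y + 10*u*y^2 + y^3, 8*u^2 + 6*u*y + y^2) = 2*u + y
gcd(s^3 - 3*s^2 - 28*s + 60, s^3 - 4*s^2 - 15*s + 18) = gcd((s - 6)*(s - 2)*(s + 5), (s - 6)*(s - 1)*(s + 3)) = s - 6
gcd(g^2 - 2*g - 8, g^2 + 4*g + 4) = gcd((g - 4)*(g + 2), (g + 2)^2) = g + 2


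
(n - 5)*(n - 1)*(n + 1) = n^3 - 5*n^2 - n + 5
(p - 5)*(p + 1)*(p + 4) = p^3 - 21*p - 20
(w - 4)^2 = w^2 - 8*w + 16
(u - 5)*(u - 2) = u^2 - 7*u + 10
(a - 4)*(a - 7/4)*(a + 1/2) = a^3 - 21*a^2/4 + 33*a/8 + 7/2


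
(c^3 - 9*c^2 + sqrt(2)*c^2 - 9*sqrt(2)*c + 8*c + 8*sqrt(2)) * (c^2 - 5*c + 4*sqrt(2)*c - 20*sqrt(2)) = c^5 - 14*c^4 + 5*sqrt(2)*c^4 - 70*sqrt(2)*c^3 + 61*c^3 - 152*c^2 + 265*sqrt(2)*c^2 - 200*sqrt(2)*c + 424*c - 320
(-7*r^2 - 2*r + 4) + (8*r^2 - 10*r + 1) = r^2 - 12*r + 5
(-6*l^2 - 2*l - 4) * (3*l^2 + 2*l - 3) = -18*l^4 - 18*l^3 + 2*l^2 - 2*l + 12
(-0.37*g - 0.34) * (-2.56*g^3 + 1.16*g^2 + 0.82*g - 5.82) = 0.9472*g^4 + 0.4412*g^3 - 0.6978*g^2 + 1.8746*g + 1.9788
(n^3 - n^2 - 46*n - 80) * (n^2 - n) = n^5 - 2*n^4 - 45*n^3 - 34*n^2 + 80*n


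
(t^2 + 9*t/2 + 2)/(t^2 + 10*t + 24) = (t + 1/2)/(t + 6)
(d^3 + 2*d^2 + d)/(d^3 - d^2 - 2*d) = (d + 1)/(d - 2)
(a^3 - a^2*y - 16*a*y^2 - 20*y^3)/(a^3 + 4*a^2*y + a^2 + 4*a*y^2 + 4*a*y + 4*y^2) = (a - 5*y)/(a + 1)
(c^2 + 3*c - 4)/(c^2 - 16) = (c - 1)/(c - 4)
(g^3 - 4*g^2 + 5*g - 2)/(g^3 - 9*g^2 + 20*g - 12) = (g - 1)/(g - 6)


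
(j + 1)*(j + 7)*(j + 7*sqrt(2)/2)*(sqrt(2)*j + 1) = sqrt(2)*j^4 + 8*j^3 + 8*sqrt(2)*j^3 + 21*sqrt(2)*j^2/2 + 64*j^2 + 28*sqrt(2)*j + 56*j + 49*sqrt(2)/2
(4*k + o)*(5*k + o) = 20*k^2 + 9*k*o + o^2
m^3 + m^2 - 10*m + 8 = (m - 2)*(m - 1)*(m + 4)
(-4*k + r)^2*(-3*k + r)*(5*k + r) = -240*k^4 + 152*k^3*r - 15*k^2*r^2 - 6*k*r^3 + r^4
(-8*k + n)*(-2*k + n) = 16*k^2 - 10*k*n + n^2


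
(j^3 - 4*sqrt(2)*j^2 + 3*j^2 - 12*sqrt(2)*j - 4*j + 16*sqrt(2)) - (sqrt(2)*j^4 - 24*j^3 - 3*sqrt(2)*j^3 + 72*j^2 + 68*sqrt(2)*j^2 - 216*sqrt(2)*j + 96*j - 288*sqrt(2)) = -sqrt(2)*j^4 + 3*sqrt(2)*j^3 + 25*j^3 - 72*sqrt(2)*j^2 - 69*j^2 - 100*j + 204*sqrt(2)*j + 304*sqrt(2)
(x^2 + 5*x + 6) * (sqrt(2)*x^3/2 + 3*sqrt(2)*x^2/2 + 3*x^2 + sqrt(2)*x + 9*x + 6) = sqrt(2)*x^5/2 + 3*x^4 + 4*sqrt(2)*x^4 + 23*sqrt(2)*x^3/2 + 24*x^3 + 14*sqrt(2)*x^2 + 69*x^2 + 6*sqrt(2)*x + 84*x + 36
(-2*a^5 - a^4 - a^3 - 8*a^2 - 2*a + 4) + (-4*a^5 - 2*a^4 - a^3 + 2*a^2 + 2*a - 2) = -6*a^5 - 3*a^4 - 2*a^3 - 6*a^2 + 2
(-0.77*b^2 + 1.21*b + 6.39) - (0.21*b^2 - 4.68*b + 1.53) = -0.98*b^2 + 5.89*b + 4.86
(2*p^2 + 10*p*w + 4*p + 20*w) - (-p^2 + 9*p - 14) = 3*p^2 + 10*p*w - 5*p + 20*w + 14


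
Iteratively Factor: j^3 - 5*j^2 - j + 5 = (j - 1)*(j^2 - 4*j - 5) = (j - 1)*(j + 1)*(j - 5)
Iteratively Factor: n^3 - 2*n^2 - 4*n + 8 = (n - 2)*(n^2 - 4) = (n - 2)^2*(n + 2)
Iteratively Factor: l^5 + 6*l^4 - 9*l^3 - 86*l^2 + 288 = (l + 4)*(l^4 + 2*l^3 - 17*l^2 - 18*l + 72) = (l + 4)^2*(l^3 - 2*l^2 - 9*l + 18) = (l - 3)*(l + 4)^2*(l^2 + l - 6) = (l - 3)*(l + 3)*(l + 4)^2*(l - 2)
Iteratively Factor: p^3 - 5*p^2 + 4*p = (p - 1)*(p^2 - 4*p) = p*(p - 1)*(p - 4)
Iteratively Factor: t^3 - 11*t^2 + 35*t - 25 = (t - 5)*(t^2 - 6*t + 5) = (t - 5)*(t - 1)*(t - 5)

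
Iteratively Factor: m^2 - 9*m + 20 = (m - 5)*(m - 4)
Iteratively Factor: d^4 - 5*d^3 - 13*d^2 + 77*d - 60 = (d - 1)*(d^3 - 4*d^2 - 17*d + 60) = (d - 3)*(d - 1)*(d^2 - d - 20) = (d - 3)*(d - 1)*(d + 4)*(d - 5)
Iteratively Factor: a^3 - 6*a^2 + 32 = (a + 2)*(a^2 - 8*a + 16) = (a - 4)*(a + 2)*(a - 4)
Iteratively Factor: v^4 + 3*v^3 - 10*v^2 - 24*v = (v - 3)*(v^3 + 6*v^2 + 8*v) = (v - 3)*(v + 4)*(v^2 + 2*v) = v*(v - 3)*(v + 4)*(v + 2)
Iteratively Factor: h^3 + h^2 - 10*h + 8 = (h + 4)*(h^2 - 3*h + 2) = (h - 1)*(h + 4)*(h - 2)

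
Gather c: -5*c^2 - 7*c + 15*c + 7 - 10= -5*c^2 + 8*c - 3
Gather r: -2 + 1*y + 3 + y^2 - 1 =y^2 + y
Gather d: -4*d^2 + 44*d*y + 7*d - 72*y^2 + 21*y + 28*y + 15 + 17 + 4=-4*d^2 + d*(44*y + 7) - 72*y^2 + 49*y + 36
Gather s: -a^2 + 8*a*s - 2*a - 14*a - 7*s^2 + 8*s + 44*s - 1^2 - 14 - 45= -a^2 - 16*a - 7*s^2 + s*(8*a + 52) - 60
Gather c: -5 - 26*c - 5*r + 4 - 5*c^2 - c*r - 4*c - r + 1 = -5*c^2 + c*(-r - 30) - 6*r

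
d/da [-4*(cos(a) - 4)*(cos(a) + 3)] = -4*sin(a) + 4*sin(2*a)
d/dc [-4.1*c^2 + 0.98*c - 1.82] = 0.98 - 8.2*c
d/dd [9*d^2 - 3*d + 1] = 18*d - 3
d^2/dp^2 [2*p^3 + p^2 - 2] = 12*p + 2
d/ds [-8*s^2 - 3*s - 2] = -16*s - 3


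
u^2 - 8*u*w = u*(u - 8*w)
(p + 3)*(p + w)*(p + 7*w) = p^3 + 8*p^2*w + 3*p^2 + 7*p*w^2 + 24*p*w + 21*w^2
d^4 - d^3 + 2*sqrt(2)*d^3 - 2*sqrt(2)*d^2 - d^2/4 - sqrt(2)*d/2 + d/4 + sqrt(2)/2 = (d - 1)*(d - 1/2)*(d + 1/2)*(d + 2*sqrt(2))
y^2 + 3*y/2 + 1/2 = (y + 1/2)*(y + 1)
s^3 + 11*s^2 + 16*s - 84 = (s - 2)*(s + 6)*(s + 7)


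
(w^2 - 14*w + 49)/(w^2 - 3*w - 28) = (w - 7)/(w + 4)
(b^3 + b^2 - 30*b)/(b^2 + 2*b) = (b^2 + b - 30)/(b + 2)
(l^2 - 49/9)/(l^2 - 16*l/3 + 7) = (l + 7/3)/(l - 3)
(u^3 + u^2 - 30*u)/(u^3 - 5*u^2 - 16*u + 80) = u*(u + 6)/(u^2 - 16)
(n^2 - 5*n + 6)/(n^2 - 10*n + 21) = (n - 2)/(n - 7)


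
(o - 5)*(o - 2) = o^2 - 7*o + 10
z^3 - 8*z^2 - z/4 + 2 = (z - 8)*(z - 1/2)*(z + 1/2)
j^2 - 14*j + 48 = (j - 8)*(j - 6)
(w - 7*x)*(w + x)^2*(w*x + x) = w^4*x - 5*w^3*x^2 + w^3*x - 13*w^2*x^3 - 5*w^2*x^2 - 7*w*x^4 - 13*w*x^3 - 7*x^4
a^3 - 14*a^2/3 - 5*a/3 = a*(a - 5)*(a + 1/3)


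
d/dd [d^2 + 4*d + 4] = 2*d + 4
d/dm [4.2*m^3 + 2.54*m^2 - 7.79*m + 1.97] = 12.6*m^2 + 5.08*m - 7.79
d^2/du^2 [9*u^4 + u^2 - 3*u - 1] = 108*u^2 + 2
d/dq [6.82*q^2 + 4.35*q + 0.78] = 13.64*q + 4.35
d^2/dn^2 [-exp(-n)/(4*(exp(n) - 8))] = (-exp(2*n) + 6*exp(n) - 16)*exp(-n)/(exp(3*n) - 24*exp(2*n) + 192*exp(n) - 512)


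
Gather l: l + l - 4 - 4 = 2*l - 8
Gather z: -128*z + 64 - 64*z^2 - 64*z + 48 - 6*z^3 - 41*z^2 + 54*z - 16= -6*z^3 - 105*z^2 - 138*z + 96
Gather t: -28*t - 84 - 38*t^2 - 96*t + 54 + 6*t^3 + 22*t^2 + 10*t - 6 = 6*t^3 - 16*t^2 - 114*t - 36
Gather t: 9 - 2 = 7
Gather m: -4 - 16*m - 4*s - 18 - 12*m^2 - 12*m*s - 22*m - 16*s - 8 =-12*m^2 + m*(-12*s - 38) - 20*s - 30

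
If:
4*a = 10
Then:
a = 5/2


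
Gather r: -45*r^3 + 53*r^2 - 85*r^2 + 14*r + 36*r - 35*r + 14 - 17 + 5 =-45*r^3 - 32*r^2 + 15*r + 2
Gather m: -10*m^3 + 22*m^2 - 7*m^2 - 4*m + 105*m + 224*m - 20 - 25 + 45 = -10*m^3 + 15*m^2 + 325*m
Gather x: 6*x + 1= 6*x + 1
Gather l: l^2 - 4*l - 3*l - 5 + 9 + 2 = l^2 - 7*l + 6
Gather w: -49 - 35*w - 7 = -35*w - 56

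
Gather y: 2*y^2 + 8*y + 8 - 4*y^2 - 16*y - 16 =-2*y^2 - 8*y - 8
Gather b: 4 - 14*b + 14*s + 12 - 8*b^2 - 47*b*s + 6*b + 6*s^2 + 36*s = -8*b^2 + b*(-47*s - 8) + 6*s^2 + 50*s + 16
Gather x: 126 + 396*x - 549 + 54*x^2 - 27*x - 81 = 54*x^2 + 369*x - 504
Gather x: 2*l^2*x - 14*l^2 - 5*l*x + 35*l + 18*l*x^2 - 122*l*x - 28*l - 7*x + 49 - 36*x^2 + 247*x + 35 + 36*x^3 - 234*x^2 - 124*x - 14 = -14*l^2 + 7*l + 36*x^3 + x^2*(18*l - 270) + x*(2*l^2 - 127*l + 116) + 70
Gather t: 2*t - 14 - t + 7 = t - 7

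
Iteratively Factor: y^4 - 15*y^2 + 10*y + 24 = (y - 2)*(y^3 + 2*y^2 - 11*y - 12) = (y - 2)*(y + 4)*(y^2 - 2*y - 3) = (y - 3)*(y - 2)*(y + 4)*(y + 1)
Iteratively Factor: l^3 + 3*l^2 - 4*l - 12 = (l - 2)*(l^2 + 5*l + 6) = (l - 2)*(l + 2)*(l + 3)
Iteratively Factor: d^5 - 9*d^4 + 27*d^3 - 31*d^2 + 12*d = (d - 3)*(d^4 - 6*d^3 + 9*d^2 - 4*d) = d*(d - 3)*(d^3 - 6*d^2 + 9*d - 4) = d*(d - 3)*(d - 1)*(d^2 - 5*d + 4) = d*(d - 4)*(d - 3)*(d - 1)*(d - 1)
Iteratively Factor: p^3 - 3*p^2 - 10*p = (p)*(p^2 - 3*p - 10) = p*(p - 5)*(p + 2)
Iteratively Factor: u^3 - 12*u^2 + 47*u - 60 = (u - 4)*(u^2 - 8*u + 15) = (u - 5)*(u - 4)*(u - 3)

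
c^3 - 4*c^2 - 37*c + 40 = (c - 8)*(c - 1)*(c + 5)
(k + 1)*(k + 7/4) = k^2 + 11*k/4 + 7/4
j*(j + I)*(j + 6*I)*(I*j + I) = I*j^4 - 7*j^3 + I*j^3 - 7*j^2 - 6*I*j^2 - 6*I*j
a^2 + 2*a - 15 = (a - 3)*(a + 5)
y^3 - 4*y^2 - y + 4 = (y - 4)*(y - 1)*(y + 1)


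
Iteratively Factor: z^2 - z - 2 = (z + 1)*(z - 2)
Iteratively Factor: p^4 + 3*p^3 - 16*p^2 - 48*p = (p + 4)*(p^3 - p^2 - 12*p) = (p + 3)*(p + 4)*(p^2 - 4*p) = p*(p + 3)*(p + 4)*(p - 4)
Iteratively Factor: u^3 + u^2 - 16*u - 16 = (u + 4)*(u^2 - 3*u - 4) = (u - 4)*(u + 4)*(u + 1)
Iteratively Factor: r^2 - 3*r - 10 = (r + 2)*(r - 5)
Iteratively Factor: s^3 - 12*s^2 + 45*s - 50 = (s - 5)*(s^2 - 7*s + 10) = (s - 5)*(s - 2)*(s - 5)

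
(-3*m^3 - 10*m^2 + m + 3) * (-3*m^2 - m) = 9*m^5 + 33*m^4 + 7*m^3 - 10*m^2 - 3*m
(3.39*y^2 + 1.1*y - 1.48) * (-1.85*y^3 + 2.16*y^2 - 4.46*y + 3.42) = -6.2715*y^5 + 5.2874*y^4 - 10.0054*y^3 + 3.491*y^2 + 10.3628*y - 5.0616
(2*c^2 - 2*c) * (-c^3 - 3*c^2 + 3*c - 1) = -2*c^5 - 4*c^4 + 12*c^3 - 8*c^2 + 2*c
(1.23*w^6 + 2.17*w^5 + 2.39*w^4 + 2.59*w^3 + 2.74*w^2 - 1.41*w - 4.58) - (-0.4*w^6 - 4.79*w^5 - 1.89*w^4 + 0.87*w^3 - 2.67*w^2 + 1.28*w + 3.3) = 1.63*w^6 + 6.96*w^5 + 4.28*w^4 + 1.72*w^3 + 5.41*w^2 - 2.69*w - 7.88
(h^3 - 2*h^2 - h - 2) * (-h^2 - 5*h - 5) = -h^5 - 3*h^4 + 6*h^3 + 17*h^2 + 15*h + 10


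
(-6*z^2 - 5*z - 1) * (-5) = 30*z^2 + 25*z + 5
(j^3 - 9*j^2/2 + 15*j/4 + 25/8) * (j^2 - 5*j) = j^5 - 19*j^4/2 + 105*j^3/4 - 125*j^2/8 - 125*j/8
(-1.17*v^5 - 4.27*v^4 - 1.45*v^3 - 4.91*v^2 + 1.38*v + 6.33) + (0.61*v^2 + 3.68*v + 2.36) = -1.17*v^5 - 4.27*v^4 - 1.45*v^3 - 4.3*v^2 + 5.06*v + 8.69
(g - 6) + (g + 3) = 2*g - 3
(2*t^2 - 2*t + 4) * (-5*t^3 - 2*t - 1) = -10*t^5 + 10*t^4 - 24*t^3 + 2*t^2 - 6*t - 4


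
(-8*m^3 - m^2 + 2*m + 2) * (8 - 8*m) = 64*m^4 - 56*m^3 - 24*m^2 + 16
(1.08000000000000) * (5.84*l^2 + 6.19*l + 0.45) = 6.3072*l^2 + 6.6852*l + 0.486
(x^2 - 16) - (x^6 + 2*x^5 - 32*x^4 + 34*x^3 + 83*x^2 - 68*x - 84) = -x^6 - 2*x^5 + 32*x^4 - 34*x^3 - 82*x^2 + 68*x + 68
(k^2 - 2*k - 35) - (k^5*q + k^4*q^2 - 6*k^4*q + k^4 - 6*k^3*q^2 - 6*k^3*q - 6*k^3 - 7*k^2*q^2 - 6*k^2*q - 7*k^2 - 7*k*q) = -k^5*q - k^4*q^2 + 6*k^4*q - k^4 + 6*k^3*q^2 + 6*k^3*q + 6*k^3 + 7*k^2*q^2 + 6*k^2*q + 8*k^2 + 7*k*q - 2*k - 35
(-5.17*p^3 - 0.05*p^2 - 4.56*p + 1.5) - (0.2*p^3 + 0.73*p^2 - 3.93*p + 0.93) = -5.37*p^3 - 0.78*p^2 - 0.629999999999999*p + 0.57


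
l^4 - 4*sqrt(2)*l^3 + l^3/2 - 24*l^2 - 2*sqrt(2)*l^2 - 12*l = l*(l + 1/2)*(l - 6*sqrt(2))*(l + 2*sqrt(2))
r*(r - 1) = r^2 - r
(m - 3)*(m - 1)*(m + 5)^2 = m^4 + 6*m^3 - 12*m^2 - 70*m + 75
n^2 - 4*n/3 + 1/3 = (n - 1)*(n - 1/3)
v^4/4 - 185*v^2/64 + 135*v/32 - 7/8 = (v/4 + 1)*(v - 2)*(v - 7/4)*(v - 1/4)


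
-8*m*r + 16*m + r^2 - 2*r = (-8*m + r)*(r - 2)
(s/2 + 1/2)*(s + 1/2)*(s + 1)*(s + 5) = s^4/2 + 15*s^3/4 + 29*s^2/4 + 21*s/4 + 5/4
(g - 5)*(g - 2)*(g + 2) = g^3 - 5*g^2 - 4*g + 20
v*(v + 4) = v^2 + 4*v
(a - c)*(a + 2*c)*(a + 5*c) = a^3 + 6*a^2*c + 3*a*c^2 - 10*c^3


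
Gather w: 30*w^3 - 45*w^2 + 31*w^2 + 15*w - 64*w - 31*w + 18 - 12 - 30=30*w^3 - 14*w^2 - 80*w - 24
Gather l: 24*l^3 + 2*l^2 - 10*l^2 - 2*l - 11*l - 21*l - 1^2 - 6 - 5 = 24*l^3 - 8*l^2 - 34*l - 12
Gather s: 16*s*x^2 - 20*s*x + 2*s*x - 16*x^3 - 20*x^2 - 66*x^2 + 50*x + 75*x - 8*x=s*(16*x^2 - 18*x) - 16*x^3 - 86*x^2 + 117*x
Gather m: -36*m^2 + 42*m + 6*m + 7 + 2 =-36*m^2 + 48*m + 9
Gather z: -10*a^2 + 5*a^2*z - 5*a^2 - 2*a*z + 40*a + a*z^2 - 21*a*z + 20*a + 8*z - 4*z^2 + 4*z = -15*a^2 + 60*a + z^2*(a - 4) + z*(5*a^2 - 23*a + 12)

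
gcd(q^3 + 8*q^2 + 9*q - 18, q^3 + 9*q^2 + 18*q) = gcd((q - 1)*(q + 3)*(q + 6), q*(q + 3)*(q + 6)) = q^2 + 9*q + 18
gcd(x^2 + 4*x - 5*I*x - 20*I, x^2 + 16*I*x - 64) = 1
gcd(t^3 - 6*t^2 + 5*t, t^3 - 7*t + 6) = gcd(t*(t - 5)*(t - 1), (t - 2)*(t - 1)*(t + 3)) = t - 1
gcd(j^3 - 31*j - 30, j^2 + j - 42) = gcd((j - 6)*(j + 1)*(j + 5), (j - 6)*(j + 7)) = j - 6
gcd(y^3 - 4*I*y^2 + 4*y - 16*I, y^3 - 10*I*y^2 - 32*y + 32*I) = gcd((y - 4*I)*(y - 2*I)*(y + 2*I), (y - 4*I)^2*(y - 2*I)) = y^2 - 6*I*y - 8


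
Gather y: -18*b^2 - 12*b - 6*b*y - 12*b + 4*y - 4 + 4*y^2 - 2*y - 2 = -18*b^2 - 24*b + 4*y^2 + y*(2 - 6*b) - 6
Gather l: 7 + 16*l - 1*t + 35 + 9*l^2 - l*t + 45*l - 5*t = 9*l^2 + l*(61 - t) - 6*t + 42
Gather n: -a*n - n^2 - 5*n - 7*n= -n^2 + n*(-a - 12)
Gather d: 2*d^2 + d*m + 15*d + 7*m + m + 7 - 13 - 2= 2*d^2 + d*(m + 15) + 8*m - 8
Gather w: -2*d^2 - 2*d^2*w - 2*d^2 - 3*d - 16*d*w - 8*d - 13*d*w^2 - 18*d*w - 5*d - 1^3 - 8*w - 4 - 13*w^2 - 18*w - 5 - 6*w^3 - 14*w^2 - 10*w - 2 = -4*d^2 - 16*d - 6*w^3 + w^2*(-13*d - 27) + w*(-2*d^2 - 34*d - 36) - 12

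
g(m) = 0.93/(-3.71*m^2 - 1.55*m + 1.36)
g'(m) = 0.93*(7.42*m + 1.55)/(-3.71*m^2 - 1.55*m + 1.36)^2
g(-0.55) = 0.85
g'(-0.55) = -1.98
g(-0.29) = 0.62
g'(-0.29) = -0.25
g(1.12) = -0.18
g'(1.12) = 0.36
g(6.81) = -0.01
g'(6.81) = 0.00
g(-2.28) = -0.06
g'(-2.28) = -0.07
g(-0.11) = 0.63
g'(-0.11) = 0.31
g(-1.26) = -0.36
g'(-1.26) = -1.09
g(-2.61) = -0.05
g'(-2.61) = -0.04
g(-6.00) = -0.01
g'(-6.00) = -0.00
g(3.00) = -0.03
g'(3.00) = 0.02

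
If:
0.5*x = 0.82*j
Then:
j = 0.609756097560976*x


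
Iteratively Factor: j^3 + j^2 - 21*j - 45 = (j + 3)*(j^2 - 2*j - 15) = (j + 3)^2*(j - 5)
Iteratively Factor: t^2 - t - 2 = (t + 1)*(t - 2)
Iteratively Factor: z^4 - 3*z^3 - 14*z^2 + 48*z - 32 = (z - 2)*(z^3 - z^2 - 16*z + 16) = (z - 2)*(z + 4)*(z^2 - 5*z + 4) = (z - 2)*(z - 1)*(z + 4)*(z - 4)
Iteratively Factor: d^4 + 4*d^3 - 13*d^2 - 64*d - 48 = (d - 4)*(d^3 + 8*d^2 + 19*d + 12) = (d - 4)*(d + 3)*(d^2 + 5*d + 4) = (d - 4)*(d + 3)*(d + 4)*(d + 1)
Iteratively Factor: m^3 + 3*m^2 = (m)*(m^2 + 3*m) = m^2*(m + 3)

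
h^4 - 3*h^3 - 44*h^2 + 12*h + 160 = (h - 8)*(h - 2)*(h + 2)*(h + 5)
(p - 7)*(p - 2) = p^2 - 9*p + 14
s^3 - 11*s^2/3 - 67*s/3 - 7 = (s - 7)*(s + 1/3)*(s + 3)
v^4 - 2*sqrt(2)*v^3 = v^3*(v - 2*sqrt(2))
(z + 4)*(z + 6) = z^2 + 10*z + 24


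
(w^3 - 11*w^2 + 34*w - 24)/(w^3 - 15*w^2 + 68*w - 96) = (w^2 - 7*w + 6)/(w^2 - 11*w + 24)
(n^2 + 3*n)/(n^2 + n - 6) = n/(n - 2)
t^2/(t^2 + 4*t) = t/(t + 4)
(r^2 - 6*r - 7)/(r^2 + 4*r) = (r^2 - 6*r - 7)/(r*(r + 4))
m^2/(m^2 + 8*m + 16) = m^2/(m^2 + 8*m + 16)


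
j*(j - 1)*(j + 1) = j^3 - j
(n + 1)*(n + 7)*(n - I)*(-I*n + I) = -I*n^4 - n^3 - 7*I*n^3 - 7*n^2 + I*n^2 + n + 7*I*n + 7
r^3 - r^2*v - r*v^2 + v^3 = (r - v)^2*(r + v)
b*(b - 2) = b^2 - 2*b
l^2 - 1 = (l - 1)*(l + 1)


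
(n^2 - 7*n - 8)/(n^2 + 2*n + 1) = (n - 8)/(n + 1)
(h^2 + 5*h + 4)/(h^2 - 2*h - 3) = (h + 4)/(h - 3)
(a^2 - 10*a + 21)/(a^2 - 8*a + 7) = (a - 3)/(a - 1)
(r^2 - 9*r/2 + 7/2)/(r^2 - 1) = (r - 7/2)/(r + 1)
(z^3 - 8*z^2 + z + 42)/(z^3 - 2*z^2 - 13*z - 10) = (z^2 - 10*z + 21)/(z^2 - 4*z - 5)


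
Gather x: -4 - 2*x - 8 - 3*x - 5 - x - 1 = -6*x - 18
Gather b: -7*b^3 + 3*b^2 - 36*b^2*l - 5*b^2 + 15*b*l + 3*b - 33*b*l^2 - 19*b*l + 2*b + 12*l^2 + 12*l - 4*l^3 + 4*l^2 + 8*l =-7*b^3 + b^2*(-36*l - 2) + b*(-33*l^2 - 4*l + 5) - 4*l^3 + 16*l^2 + 20*l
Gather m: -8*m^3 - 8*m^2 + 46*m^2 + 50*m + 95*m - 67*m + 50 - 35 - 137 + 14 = -8*m^3 + 38*m^2 + 78*m - 108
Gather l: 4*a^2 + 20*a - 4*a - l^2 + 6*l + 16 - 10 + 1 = 4*a^2 + 16*a - l^2 + 6*l + 7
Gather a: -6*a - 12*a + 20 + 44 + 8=72 - 18*a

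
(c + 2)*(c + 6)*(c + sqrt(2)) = c^3 + sqrt(2)*c^2 + 8*c^2 + 8*sqrt(2)*c + 12*c + 12*sqrt(2)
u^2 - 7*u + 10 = (u - 5)*(u - 2)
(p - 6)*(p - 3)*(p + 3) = p^3 - 6*p^2 - 9*p + 54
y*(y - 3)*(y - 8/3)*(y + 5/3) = y^4 - 4*y^3 - 13*y^2/9 + 40*y/3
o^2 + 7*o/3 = o*(o + 7/3)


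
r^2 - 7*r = r*(r - 7)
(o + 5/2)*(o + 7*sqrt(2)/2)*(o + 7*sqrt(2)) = o^3 + 5*o^2/2 + 21*sqrt(2)*o^2/2 + 105*sqrt(2)*o/4 + 49*o + 245/2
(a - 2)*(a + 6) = a^2 + 4*a - 12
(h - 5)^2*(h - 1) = h^3 - 11*h^2 + 35*h - 25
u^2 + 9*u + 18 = (u + 3)*(u + 6)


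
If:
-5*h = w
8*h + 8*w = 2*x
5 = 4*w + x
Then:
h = -5/36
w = 25/36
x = 20/9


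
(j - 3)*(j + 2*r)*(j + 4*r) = j^3 + 6*j^2*r - 3*j^2 + 8*j*r^2 - 18*j*r - 24*r^2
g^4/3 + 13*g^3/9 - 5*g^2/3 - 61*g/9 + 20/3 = (g/3 + 1)*(g - 5/3)*(g - 1)*(g + 4)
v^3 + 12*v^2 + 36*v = v*(v + 6)^2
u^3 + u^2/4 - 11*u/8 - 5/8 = (u - 5/4)*(u + 1/2)*(u + 1)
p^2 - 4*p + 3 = (p - 3)*(p - 1)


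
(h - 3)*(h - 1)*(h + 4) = h^3 - 13*h + 12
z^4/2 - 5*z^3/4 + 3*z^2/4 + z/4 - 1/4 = (z/2 + 1/4)*(z - 1)^3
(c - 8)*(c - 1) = c^2 - 9*c + 8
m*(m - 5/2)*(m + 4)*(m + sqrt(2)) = m^4 + sqrt(2)*m^3 + 3*m^3/2 - 10*m^2 + 3*sqrt(2)*m^2/2 - 10*sqrt(2)*m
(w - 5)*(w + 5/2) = w^2 - 5*w/2 - 25/2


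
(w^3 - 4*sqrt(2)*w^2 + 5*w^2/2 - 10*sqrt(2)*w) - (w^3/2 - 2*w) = w^3/2 - 4*sqrt(2)*w^2 + 5*w^2/2 - 10*sqrt(2)*w + 2*w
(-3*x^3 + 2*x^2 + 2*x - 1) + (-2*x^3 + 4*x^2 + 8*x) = -5*x^3 + 6*x^2 + 10*x - 1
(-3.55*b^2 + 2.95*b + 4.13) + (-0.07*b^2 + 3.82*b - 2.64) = -3.62*b^2 + 6.77*b + 1.49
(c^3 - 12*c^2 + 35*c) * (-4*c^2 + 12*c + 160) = -4*c^5 + 60*c^4 - 124*c^3 - 1500*c^2 + 5600*c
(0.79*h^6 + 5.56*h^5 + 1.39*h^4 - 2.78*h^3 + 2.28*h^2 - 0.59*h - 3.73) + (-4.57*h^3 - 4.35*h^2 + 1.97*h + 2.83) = 0.79*h^6 + 5.56*h^5 + 1.39*h^4 - 7.35*h^3 - 2.07*h^2 + 1.38*h - 0.9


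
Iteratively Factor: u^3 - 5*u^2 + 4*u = (u - 1)*(u^2 - 4*u) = u*(u - 1)*(u - 4)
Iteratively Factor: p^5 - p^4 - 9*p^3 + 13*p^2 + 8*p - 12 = (p - 1)*(p^4 - 9*p^2 + 4*p + 12) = (p - 1)*(p + 3)*(p^3 - 3*p^2 + 4) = (p - 2)*(p - 1)*(p + 3)*(p^2 - p - 2) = (p - 2)^2*(p - 1)*(p + 3)*(p + 1)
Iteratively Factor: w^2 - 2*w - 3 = (w + 1)*(w - 3)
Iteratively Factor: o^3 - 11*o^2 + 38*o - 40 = (o - 2)*(o^2 - 9*o + 20) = (o - 5)*(o - 2)*(o - 4)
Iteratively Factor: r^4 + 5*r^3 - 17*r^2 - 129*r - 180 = (r + 4)*(r^3 + r^2 - 21*r - 45) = (r - 5)*(r + 4)*(r^2 + 6*r + 9) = (r - 5)*(r + 3)*(r + 4)*(r + 3)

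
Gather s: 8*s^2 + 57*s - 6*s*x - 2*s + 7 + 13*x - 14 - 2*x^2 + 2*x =8*s^2 + s*(55 - 6*x) - 2*x^2 + 15*x - 7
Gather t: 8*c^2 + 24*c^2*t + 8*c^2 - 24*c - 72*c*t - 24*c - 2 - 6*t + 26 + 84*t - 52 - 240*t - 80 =16*c^2 - 48*c + t*(24*c^2 - 72*c - 162) - 108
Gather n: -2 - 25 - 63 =-90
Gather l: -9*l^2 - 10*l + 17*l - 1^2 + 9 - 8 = -9*l^2 + 7*l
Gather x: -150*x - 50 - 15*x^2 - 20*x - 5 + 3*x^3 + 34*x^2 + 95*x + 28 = 3*x^3 + 19*x^2 - 75*x - 27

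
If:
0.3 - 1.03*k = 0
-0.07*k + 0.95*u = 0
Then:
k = 0.29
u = 0.02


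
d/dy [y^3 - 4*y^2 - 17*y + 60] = 3*y^2 - 8*y - 17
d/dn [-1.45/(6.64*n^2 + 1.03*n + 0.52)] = (19.256*n + 1.4935)/(6.64*n^2 + 1.03*n + 0.52)^2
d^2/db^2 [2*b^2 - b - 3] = 4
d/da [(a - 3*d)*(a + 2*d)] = 2*a - d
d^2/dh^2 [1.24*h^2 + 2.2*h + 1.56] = 2.48000000000000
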